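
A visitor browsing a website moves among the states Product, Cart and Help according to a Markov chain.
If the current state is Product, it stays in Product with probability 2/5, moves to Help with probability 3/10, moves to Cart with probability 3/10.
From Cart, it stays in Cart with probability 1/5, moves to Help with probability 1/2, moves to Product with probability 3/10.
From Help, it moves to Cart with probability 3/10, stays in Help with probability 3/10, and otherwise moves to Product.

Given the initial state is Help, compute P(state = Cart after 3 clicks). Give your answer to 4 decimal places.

0.2730

Propagate the distribution vector 3 clicks from Help.
After 0 clicks: (0.0000, 0.0000, 1.0000)
After 1 click: (0.4000, 0.3000, 0.3000)
After 2 clicks: (0.3700, 0.2700, 0.3600)
After 3 clicks: (0.3730, 0.2730, 0.3540)
P(in Cart after 3 clicks) = 0.2730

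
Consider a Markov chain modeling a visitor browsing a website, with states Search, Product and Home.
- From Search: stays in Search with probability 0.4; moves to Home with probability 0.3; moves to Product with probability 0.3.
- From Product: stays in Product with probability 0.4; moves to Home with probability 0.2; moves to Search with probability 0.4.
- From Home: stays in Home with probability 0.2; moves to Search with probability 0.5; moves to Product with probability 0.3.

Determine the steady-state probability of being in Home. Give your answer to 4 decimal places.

0.2424

Let the stationary distribution be π with π = πP and π_1 + π_2 + π_3 = 1.
π_1 = 0.4·π_1 + 0.4·π_2 + 0.5·π_3
π_2 = 0.3·π_1 + 0.4·π_2 + 0.3·π_3
Solving with the normalization constraint gives π = (0.4242, 0.3333, 0.2424).
So the stationary probability of Home is 0.2424.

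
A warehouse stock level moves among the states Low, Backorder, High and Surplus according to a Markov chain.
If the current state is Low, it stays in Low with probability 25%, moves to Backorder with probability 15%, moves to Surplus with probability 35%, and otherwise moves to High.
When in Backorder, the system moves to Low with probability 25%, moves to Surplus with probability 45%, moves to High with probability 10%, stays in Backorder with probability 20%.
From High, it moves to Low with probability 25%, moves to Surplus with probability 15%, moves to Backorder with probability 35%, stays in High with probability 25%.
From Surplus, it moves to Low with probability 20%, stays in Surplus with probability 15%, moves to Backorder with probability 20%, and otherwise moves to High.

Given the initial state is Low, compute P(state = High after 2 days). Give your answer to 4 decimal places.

0.2975

Propagate the distribution vector 2 days from Low.
After 0 days: (1.0000, 0.0000, 0.0000, 0.0000)
After 1 day: (0.2500, 0.1500, 0.2500, 0.3500)
After 2 days: (0.2325, 0.2250, 0.2975, 0.2450)
P(in High after 2 days) = 0.2975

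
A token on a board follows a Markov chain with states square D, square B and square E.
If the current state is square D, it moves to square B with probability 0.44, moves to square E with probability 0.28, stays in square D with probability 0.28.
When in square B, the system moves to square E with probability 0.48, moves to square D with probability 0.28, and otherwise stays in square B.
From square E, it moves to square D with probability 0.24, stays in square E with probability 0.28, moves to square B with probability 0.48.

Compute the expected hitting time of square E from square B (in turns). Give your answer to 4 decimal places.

2.3585

Let t(s) be the expected number of turns to first reach square E from state s, with t(square E) = 0. Conditioning on the first turn:
t(square D) = 1 + 0.28·t(square D) + 0.44·t(square B)
t(square B) = 1 + 0.28·t(square D) + 0.24·t(square B)
Solving: t(square D) = 2.8302, t(square B) = 2.3585.
Expected turns from square B to square E: 2.3585.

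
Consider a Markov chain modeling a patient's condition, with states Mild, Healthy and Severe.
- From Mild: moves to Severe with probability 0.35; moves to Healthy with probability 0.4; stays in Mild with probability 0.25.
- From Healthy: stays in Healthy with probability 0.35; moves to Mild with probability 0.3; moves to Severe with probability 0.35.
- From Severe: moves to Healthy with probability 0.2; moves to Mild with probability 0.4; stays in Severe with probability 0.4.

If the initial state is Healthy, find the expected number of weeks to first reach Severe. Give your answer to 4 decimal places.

2.8571

Let t(s) be the expected number of weeks to first reach Severe from state s, with t(Severe) = 0. Conditioning on the first week:
t(Mild) = 1 + 0.25·t(Mild) + 0.4·t(Healthy)
t(Healthy) = 1 + 0.3·t(Mild) + 0.35·t(Healthy)
Solving: t(Mild) = 2.8571, t(Healthy) = 2.8571.
Expected weeks from Healthy to Severe: 2.8571.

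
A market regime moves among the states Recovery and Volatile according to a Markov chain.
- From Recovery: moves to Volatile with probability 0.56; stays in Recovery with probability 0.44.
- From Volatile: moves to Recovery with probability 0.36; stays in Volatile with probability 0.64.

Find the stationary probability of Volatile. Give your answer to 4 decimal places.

Let the stationary distribution be π with π = πP and π_1 + π_2 = 1.
π_1 = 0.44·π_1 + 0.36·π_2
Solving with the normalization constraint gives π = (0.3913, 0.6087).
So the stationary probability of Volatile is 0.6087.

0.6087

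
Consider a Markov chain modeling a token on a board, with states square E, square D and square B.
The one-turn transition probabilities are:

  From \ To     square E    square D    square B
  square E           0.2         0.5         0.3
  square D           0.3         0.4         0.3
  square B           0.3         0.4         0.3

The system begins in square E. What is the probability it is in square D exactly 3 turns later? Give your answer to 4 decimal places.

Propagate the distribution vector 3 turns from square E.
After 0 turns: (1.0000, 0.0000, 0.0000)
After 1 turn: (0.2000, 0.5000, 0.3000)
After 2 turns: (0.2800, 0.4200, 0.3000)
After 3 turns: (0.2720, 0.4280, 0.3000)
P(in square D after 3 turns) = 0.4280

0.4280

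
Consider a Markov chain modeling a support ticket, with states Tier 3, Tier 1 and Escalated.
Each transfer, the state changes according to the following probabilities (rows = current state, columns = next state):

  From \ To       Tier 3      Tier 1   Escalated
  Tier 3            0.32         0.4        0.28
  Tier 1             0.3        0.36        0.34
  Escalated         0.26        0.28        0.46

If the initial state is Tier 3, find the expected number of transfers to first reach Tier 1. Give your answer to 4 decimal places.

2.7853

Let t(s) be the expected number of transfers to first reach Tier 1 from state s, with t(Tier 1) = 0. Conditioning on the first transfer:
t(Tier 3) = 1 + 0.32·t(Tier 3) + 0.28·t(Escalated)
t(Escalated) = 1 + 0.26·t(Tier 3) + 0.46·t(Escalated)
Solving: t(Tier 3) = 2.7853, t(Escalated) = 3.1929.
Expected transfers from Tier 3 to Tier 1: 2.7853.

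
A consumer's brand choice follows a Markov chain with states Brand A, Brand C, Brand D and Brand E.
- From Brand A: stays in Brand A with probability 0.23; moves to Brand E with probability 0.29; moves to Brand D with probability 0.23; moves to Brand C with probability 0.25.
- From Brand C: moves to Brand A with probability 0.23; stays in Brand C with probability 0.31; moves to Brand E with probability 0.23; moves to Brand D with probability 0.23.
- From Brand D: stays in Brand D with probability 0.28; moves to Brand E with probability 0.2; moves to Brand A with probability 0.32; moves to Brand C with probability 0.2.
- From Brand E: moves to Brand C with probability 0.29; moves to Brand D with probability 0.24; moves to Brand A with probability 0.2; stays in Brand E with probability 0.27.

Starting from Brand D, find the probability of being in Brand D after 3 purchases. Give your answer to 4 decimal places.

Propagate the distribution vector 3 purchases from Brand D.
After 0 purchases: (0.0000, 0.0000, 1.0000, 0.0000)
After 1 purchase: (0.3200, 0.2000, 0.2800, 0.2000)
After 2 purchases: (0.2492, 0.2560, 0.2460, 0.2488)
After 3 purchases: (0.2447, 0.2630, 0.2448, 0.2475)
P(in Brand D after 3 purchases) = 0.2448

0.2448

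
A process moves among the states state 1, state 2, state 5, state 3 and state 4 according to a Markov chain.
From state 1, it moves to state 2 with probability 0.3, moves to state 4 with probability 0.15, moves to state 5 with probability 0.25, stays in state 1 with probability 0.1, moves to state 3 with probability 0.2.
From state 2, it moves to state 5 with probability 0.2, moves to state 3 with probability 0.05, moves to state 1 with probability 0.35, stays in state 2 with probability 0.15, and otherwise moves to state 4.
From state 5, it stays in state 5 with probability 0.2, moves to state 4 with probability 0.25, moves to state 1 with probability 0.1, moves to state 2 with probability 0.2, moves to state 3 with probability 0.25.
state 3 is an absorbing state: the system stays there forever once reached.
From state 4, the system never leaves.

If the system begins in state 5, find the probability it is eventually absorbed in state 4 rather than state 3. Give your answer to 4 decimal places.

0.5383

Let h(s) be the probability of absorption at state 4 starting from transient state s. Then h(state 4) = 1 and h(state 3) = 0. By first-step analysis:
h(state 1) = 0.1·h(state 1) + 0.3·h(state 2) + 0.25·h(state 5) + 0.2·0 + 0.15·1
h(state 2) = 0.35·h(state 1) + 0.15·h(state 2) + 0.2·h(state 5) + 0.05·0 + 0.25·1
h(state 5) = 0.1·h(state 1) + 0.2·h(state 2) + 0.2·h(state 5) + 0.25·0 + 0.25·1
Solving: h(state 1) = 0.5291, h(state 2) = 0.6386, h(state 5) = 0.5383.
Starting from state 5, the probability is 0.5383.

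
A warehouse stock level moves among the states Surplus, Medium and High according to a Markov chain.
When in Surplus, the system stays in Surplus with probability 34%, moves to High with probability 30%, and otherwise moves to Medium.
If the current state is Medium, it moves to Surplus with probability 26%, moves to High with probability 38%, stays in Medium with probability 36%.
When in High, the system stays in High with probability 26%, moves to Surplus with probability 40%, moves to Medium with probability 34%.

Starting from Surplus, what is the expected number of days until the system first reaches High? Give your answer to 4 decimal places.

3.0414

Let t(s) be the expected number of days to first reach High from state s, with t(High) = 0. Conditioning on the first day:
t(Surplus) = 1 + 0.34·t(Surplus) + 0.36·t(Medium)
t(Medium) = 1 + 0.26·t(Surplus) + 0.36·t(Medium)
Solving: t(Surplus) = 3.0414, t(Medium) = 2.7981.
Expected days from Surplus to High: 3.0414.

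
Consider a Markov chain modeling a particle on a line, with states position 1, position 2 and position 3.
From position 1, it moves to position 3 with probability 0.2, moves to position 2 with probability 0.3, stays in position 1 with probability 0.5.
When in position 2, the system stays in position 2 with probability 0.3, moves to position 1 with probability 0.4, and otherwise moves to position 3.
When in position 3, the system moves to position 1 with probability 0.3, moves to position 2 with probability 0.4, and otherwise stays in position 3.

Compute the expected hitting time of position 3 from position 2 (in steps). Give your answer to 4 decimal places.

Let t(s) be the expected number of steps to first reach position 3 from state s, with t(position 3) = 0. Conditioning on the first step:
t(position 1) = 1 + 0.5·t(position 1) + 0.3·t(position 2)
t(position 2) = 1 + 0.4·t(position 1) + 0.3·t(position 2)
Solving: t(position 1) = 4.3478, t(position 2) = 3.9130.
Expected steps from position 2 to position 3: 3.9130.

3.9130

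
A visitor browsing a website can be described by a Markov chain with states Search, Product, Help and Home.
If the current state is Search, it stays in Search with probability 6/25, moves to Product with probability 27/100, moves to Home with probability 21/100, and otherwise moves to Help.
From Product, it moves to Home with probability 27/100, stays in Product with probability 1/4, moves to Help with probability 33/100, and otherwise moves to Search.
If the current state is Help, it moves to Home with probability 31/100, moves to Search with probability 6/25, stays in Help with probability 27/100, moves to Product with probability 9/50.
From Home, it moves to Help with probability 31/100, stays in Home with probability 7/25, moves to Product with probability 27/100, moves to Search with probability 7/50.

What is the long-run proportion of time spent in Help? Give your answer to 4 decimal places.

0.2971

Let the stationary distribution be π with π = πP and π_1 + π_2 + π_3 + π_4 = 1.
π_1 = 0.24·π_1 + 0.15·π_2 + 0.24·π_3 + 0.14·π_4
π_2 = 0.27·π_1 + 0.25·π_2 + 0.18·π_3 + 0.27·π_4
π_3 = 0.28·π_1 + 0.33·π_2 + 0.27·π_3 + 0.31·π_4
Solving with the normalization constraint gives π = (0.1912, 0.2385, 0.2971, 0.2731).
So the stationary probability of Help is 0.2971.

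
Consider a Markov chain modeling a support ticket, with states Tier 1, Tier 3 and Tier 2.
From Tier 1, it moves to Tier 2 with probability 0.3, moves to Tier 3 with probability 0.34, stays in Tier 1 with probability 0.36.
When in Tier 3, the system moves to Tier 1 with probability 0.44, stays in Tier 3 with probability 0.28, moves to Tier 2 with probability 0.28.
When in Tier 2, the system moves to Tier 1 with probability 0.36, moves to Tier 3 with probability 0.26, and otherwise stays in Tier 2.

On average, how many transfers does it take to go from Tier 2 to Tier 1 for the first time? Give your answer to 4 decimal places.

2.6231

Let t(s) be the expected number of transfers to first reach Tier 1 from state s, with t(Tier 1) = 0. Conditioning on the first transfer:
t(Tier 3) = 1 + 0.28·t(Tier 3) + 0.28·t(Tier 2)
t(Tier 2) = 1 + 0.26·t(Tier 3) + 0.38·t(Tier 2)
Solving: t(Tier 3) = 2.4090, t(Tier 2) = 2.6231.
Expected transfers from Tier 2 to Tier 1: 2.6231.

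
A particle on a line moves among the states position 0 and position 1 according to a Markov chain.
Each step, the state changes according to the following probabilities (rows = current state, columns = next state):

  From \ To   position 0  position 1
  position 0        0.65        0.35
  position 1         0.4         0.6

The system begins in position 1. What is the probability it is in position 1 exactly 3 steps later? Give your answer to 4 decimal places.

0.4750

Propagate the distribution vector 3 steps from position 1.
After 0 steps: (0.0000, 1.0000)
After 1 step: (0.4000, 0.6000)
After 2 steps: (0.5000, 0.5000)
After 3 steps: (0.5250, 0.4750)
P(in position 1 after 3 steps) = 0.4750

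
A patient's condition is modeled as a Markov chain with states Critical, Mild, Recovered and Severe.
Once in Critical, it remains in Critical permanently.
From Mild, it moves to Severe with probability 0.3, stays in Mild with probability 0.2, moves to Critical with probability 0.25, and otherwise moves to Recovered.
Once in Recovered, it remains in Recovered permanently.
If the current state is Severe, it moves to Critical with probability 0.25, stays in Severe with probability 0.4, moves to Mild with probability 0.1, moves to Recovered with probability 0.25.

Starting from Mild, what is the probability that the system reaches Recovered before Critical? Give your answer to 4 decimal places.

0.5000

Let h(s) be the probability of absorption at Recovered starting from transient state s. Then h(Recovered) = 1 and h(Critical) = 0. By first-step analysis:
h(Mild) = 0.25·0 + 0.2·h(Mild) + 0.25·1 + 0.3·h(Severe)
h(Severe) = 0.25·0 + 0.1·h(Mild) + 0.25·1 + 0.4·h(Severe)
Solving: h(Mild) = 0.5000, h(Severe) = 0.5000.
Starting from Mild, the probability is 0.5000.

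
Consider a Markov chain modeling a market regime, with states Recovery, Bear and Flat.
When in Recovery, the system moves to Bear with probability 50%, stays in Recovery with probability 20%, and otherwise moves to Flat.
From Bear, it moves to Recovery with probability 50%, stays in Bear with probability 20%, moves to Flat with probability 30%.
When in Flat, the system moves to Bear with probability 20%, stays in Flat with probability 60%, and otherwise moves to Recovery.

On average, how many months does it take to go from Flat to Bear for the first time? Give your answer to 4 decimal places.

3.8462

Let t(s) be the expected number of months to first reach Bear from state s, with t(Bear) = 0. Conditioning on the first month:
t(Recovery) = 1 + 0.2·t(Recovery) + 0.3·t(Flat)
t(Flat) = 1 + 0.2·t(Recovery) + 0.6·t(Flat)
Solving: t(Recovery) = 2.6923, t(Flat) = 3.8462.
Expected months from Flat to Bear: 3.8462.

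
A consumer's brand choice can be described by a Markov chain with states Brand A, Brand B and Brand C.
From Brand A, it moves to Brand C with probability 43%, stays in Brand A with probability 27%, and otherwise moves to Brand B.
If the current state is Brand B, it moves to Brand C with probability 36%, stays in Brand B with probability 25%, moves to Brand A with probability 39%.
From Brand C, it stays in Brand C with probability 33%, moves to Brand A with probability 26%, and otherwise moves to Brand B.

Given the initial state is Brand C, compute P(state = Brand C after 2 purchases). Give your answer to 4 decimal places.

Sum over the intermediate state after 1 purchase:
P = P(Brand C→Brand A)·P(Brand A→Brand C) + P(Brand C→Brand B)·P(Brand B→Brand C) + P(Brand C→Brand C)·P(Brand C→Brand C)
  = 0.26×0.43 + 0.41×0.36 + 0.33×0.33
  = 0.1118 + 0.1476 + 0.1089 = 0.3683

0.3683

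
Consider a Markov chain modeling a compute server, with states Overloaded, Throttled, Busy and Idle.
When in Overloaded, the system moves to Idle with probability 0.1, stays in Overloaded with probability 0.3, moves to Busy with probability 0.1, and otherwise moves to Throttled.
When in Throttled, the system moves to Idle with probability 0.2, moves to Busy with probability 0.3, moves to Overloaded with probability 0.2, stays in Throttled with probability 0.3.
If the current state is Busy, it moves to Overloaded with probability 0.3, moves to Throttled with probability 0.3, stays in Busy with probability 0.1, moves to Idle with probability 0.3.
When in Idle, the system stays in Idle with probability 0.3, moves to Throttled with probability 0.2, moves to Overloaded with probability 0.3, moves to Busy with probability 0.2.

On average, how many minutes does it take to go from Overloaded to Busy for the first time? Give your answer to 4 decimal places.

5.2105

Let t(s) be the expected number of minutes to first reach Busy from state s, with t(Busy) = 0. Conditioning on the first minute:
t(Overloaded) = 1 + 0.3·t(Overloaded) + 0.5·t(Throttled) + 0.1·t(Idle)
t(Throttled) = 1 + 0.2·t(Overloaded) + 0.3·t(Throttled) + 0.2·t(Idle)
t(Idle) = 1 + 0.3·t(Overloaded) + 0.2·t(Throttled) + 0.3·t(Idle)
Solving: t(Overloaded) = 5.2105, t(Throttled) = 4.3158, t(Idle) = 4.8947.
Expected minutes from Overloaded to Busy: 5.2105.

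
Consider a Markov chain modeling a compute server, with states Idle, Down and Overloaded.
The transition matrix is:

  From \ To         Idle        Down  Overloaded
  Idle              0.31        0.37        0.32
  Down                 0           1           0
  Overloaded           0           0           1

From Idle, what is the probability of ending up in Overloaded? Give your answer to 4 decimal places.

Let h(s) be the probability of absorption at Overloaded starting from transient state s. Then h(Overloaded) = 1 and h(Down) = 0. By first-step analysis:
h(Idle) = 0.31·h(Idle) + 0.37·0 + 0.32·1
Solving: h(Idle) = 0.4638.
Starting from Idle, the probability is 0.4638.

0.4638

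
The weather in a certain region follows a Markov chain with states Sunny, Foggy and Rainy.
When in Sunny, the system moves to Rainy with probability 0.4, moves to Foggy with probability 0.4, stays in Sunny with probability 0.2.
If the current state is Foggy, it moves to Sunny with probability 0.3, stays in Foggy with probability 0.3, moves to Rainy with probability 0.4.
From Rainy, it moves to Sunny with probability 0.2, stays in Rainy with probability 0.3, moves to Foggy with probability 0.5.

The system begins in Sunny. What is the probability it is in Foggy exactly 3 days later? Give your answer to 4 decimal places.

Propagate the distribution vector 3 days from Sunny.
After 0 days: (1.0000, 0.0000, 0.0000)
After 1 day: (0.2000, 0.4000, 0.4000)
After 2 days: (0.2400, 0.4000, 0.3600)
After 3 days: (0.2400, 0.3960, 0.3640)
P(in Foggy after 3 days) = 0.3960

0.3960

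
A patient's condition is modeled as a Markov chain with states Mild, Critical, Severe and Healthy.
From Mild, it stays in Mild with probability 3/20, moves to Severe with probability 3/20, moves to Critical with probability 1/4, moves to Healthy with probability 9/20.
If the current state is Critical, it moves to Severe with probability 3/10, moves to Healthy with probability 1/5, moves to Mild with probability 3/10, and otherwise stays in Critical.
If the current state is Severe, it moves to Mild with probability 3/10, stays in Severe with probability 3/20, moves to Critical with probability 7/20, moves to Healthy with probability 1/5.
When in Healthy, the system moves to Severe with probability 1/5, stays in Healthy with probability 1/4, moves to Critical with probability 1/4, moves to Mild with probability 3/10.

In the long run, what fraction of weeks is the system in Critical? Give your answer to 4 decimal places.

Let the stationary distribution be π with π = πP and π_1 + π_2 + π_3 + π_4 = 1.
π_1 = 0.15·π_1 + 0.3·π_2 + 0.3·π_3 + 0.3·π_4
π_2 = 0.25·π_1 + 0.2·π_2 + 0.35·π_3 + 0.25·π_4
π_3 = 0.15·π_1 + 0.3·π_2 + 0.15·π_3 + 0.2·π_4
Solving with the normalization constraint gives π = (0.2609, 0.2574, 0.2026, 0.2792).
So the stationary probability of Critical is 0.2574.

0.2574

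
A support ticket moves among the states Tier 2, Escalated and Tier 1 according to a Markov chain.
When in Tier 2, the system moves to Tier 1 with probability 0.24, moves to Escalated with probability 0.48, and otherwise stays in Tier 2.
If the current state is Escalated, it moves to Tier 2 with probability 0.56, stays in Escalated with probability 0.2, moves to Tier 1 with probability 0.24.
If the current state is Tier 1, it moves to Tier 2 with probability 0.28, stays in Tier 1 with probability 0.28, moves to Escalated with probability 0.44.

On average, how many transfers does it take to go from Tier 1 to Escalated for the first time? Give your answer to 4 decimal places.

2.2163

Let t(s) be the expected number of transfers to first reach Escalated from state s, with t(Escalated) = 0. Conditioning on the first transfer:
t(Tier 2) = 1 + 0.28·t(Tier 2) + 0.24·t(Tier 1)
t(Tier 1) = 1 + 0.28·t(Tier 2) + 0.28·t(Tier 1)
Solving: t(Tier 2) = 2.1277, t(Tier 1) = 2.2163.
Expected transfers from Tier 1 to Escalated: 2.2163.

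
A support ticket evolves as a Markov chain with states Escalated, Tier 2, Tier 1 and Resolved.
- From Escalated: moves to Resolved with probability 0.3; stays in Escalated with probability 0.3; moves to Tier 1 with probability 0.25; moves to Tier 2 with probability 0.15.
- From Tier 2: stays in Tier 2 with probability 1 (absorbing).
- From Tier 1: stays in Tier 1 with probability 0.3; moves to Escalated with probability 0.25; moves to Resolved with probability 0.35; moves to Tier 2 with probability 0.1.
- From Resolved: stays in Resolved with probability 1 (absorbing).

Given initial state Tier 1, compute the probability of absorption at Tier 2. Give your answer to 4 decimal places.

Let h(s) be the probability of absorption at Tier 2 starting from transient state s. Then h(Tier 2) = 1 and h(Resolved) = 0. By first-step analysis:
h(Escalated) = 0.3·h(Escalated) + 0.15·1 + 0.25·h(Tier 1) + 0.3·0
h(Tier 1) = 0.25·h(Escalated) + 0.1·1 + 0.3·h(Tier 1) + 0.35·0
Solving: h(Escalated) = 0.3041, h(Tier 1) = 0.2515.
Starting from Tier 1, the probability is 0.2515.

0.2515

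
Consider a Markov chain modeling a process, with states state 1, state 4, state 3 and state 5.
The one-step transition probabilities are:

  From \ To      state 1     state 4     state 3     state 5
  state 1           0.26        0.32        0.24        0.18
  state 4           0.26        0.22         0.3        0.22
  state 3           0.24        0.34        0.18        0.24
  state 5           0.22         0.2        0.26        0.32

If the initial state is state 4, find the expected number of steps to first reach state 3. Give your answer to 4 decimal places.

3.6281

Let t(s) be the expected number of steps to first reach state 3 from state s, with t(state 3) = 0. Conditioning on the first step:
t(state 1) = 1 + 0.26·t(state 1) + 0.32·t(state 4) + 0.18·t(state 5)
t(state 4) = 1 + 0.26·t(state 1) + 0.22·t(state 4) + 0.22·t(state 5)
t(state 5) = 1 + 0.22·t(state 1) + 0.2·t(state 4) + 0.32·t(state 5)
Solving: t(state 1) = 3.8397, t(state 4) = 3.6281, t(state 5) = 3.7799.
Expected steps from state 4 to state 3: 3.6281.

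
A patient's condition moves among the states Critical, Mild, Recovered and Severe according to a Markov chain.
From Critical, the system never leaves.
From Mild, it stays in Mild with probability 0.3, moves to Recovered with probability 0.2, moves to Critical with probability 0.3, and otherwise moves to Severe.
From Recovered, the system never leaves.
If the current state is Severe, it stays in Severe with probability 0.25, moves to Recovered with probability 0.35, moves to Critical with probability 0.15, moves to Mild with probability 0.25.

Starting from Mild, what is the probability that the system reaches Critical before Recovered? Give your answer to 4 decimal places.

0.5368

Let h(s) be the probability of absorption at Critical starting from transient state s. Then h(Critical) = 1 and h(Recovered) = 0. By first-step analysis:
h(Mild) = 0.3·1 + 0.3·h(Mild) + 0.2·0 + 0.2·h(Severe)
h(Severe) = 0.15·1 + 0.25·h(Mild) + 0.35·0 + 0.25·h(Severe)
Solving: h(Mild) = 0.5368, h(Severe) = 0.3789.
Starting from Mild, the probability is 0.5368.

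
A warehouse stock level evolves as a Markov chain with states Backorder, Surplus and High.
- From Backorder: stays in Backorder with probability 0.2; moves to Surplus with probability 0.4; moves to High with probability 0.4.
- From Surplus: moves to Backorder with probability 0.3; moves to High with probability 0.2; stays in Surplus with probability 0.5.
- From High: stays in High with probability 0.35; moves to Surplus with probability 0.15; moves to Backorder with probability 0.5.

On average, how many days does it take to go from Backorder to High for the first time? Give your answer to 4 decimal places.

3.2143

Let t(s) be the expected number of days to first reach High from state s, with t(High) = 0. Conditioning on the first day:
t(Backorder) = 1 + 0.2·t(Backorder) + 0.4·t(Surplus)
t(Surplus) = 1 + 0.3·t(Backorder) + 0.5·t(Surplus)
Solving: t(Backorder) = 3.2143, t(Surplus) = 3.9286.
Expected days from Backorder to High: 3.2143.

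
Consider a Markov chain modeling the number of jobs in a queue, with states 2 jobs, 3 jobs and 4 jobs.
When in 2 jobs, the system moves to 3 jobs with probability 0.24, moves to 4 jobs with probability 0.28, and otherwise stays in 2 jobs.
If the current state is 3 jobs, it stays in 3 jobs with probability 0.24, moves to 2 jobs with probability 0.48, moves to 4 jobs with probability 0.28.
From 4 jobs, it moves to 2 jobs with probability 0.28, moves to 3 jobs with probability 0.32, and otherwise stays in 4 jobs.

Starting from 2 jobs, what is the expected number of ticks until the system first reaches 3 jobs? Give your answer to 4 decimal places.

Let t(s) be the expected number of ticks to first reach 3 jobs from state s, with t(3 jobs) = 0. Conditioning on the first tick:
t(2 jobs) = 1 + 0.48·t(2 jobs) + 0.28·t(4 jobs)
t(4 jobs) = 1 + 0.28·t(2 jobs) + 0.4·t(4 jobs)
Solving: t(2 jobs) = 3.7671, t(4 jobs) = 3.4247.
Expected ticks from 2 jobs to 3 jobs: 3.7671.

3.7671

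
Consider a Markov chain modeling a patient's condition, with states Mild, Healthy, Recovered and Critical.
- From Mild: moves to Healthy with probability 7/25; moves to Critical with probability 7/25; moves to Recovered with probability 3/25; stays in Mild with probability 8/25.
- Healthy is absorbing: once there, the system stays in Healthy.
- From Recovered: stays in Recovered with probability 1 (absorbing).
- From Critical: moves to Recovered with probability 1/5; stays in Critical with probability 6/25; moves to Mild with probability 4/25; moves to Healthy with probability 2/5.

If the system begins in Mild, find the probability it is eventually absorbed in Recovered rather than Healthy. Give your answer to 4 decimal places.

0.3119

Let h(s) be the probability of absorption at Recovered starting from transient state s. Then h(Recovered) = 1 and h(Healthy) = 0. By first-step analysis:
h(Mild) = 0.32·h(Mild) + 0.28·0 + 0.12·1 + 0.28·h(Critical)
h(Critical) = 0.16·h(Mild) + 0.4·0 + 0.2·1 + 0.24·h(Critical)
Solving: h(Mild) = 0.3119, h(Critical) = 0.3288.
Starting from Mild, the probability is 0.3119.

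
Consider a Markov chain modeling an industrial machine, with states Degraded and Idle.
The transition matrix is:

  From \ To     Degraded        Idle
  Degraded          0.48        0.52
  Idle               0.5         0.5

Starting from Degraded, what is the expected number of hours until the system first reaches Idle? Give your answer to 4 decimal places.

1.9231

Let t(s) be the expected number of hours to first reach Idle from state s, with t(Idle) = 0. Conditioning on the first hour:
t(Degraded) = 1 + 0.48·t(Degraded)
Solving: t(Degraded) = 1.9231.
Expected hours from Degraded to Idle: 1.9231.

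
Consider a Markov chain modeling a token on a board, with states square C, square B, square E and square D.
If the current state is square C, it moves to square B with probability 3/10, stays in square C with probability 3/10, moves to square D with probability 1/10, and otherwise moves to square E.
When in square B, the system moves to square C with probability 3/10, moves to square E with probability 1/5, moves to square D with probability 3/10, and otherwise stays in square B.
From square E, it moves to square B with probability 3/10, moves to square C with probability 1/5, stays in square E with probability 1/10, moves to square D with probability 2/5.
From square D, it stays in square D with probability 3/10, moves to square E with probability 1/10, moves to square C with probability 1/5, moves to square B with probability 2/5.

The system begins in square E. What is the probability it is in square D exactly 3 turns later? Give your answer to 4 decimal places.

Propagate the distribution vector 3 turns from square E.
After 0 turns: (0.0000, 0.0000, 1.0000, 0.0000)
After 1 turn: (0.2000, 0.3000, 0.1000, 0.4000)
After 2 turns: (0.2500, 0.3100, 0.1700, 0.2700)
After 3 turns: (0.2560, 0.2960, 0.1810, 0.2670)
P(in square D after 3 turns) = 0.2670

0.2670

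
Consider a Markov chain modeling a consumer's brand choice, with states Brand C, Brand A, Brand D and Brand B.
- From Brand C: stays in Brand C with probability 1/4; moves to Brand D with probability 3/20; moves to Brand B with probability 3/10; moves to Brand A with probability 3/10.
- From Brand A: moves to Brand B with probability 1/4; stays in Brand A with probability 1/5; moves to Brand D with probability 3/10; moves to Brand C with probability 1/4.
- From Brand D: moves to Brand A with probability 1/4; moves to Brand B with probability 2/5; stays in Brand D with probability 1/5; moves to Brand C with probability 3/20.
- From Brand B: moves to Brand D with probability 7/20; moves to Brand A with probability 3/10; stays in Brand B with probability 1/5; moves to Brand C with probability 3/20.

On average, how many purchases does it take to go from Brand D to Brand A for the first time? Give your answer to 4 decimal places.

Let t(s) be the expected number of purchases to first reach Brand A from state s, with t(Brand A) = 0. Conditioning on the first purchase:
t(Brand C) = 1 + 0.25·t(Brand C) + 0.15·t(Brand D) + 0.3·t(Brand B)
t(Brand D) = 1 + 0.15·t(Brand C) + 0.2·t(Brand D) + 0.4·t(Brand B)
t(Brand B) = 1 + 0.15·t(Brand C) + 0.35·t(Brand D) + 0.2·t(Brand B)
Solving: t(Brand C) = 3.4599, t(Brand D) = 3.6456, t(Brand B) = 3.4937.
Expected purchases from Brand D to Brand A: 3.6456.

3.6456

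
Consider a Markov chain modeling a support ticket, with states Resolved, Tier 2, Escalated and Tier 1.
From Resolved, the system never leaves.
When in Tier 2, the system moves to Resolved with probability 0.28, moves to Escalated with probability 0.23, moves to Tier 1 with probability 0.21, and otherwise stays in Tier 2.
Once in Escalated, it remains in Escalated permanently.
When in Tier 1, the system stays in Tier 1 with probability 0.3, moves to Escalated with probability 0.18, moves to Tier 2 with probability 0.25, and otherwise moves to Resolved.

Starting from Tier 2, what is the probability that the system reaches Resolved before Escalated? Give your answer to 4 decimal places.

0.5597

Let h(s) be the probability of absorption at Resolved starting from transient state s. Then h(Resolved) = 1 and h(Escalated) = 0. By first-step analysis:
h(Tier 2) = 0.28·1 + 0.28·h(Tier 2) + 0.23·0 + 0.21·h(Tier 1)
h(Tier 1) = 0.27·1 + 0.25·h(Tier 2) + 0.18·0 + 0.3·h(Tier 1)
Solving: h(Tier 2) = 0.5597, h(Tier 1) = 0.5856.
Starting from Tier 2, the probability is 0.5597.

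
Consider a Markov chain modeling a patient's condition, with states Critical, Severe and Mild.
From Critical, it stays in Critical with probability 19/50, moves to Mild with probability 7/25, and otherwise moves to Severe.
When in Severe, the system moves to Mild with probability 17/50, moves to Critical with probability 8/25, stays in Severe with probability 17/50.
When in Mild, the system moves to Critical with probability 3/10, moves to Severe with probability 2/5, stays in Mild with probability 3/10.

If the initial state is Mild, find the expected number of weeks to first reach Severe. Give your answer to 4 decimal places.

2.6286

Let t(s) be the expected number of weeks to first reach Severe from state s, with t(Severe) = 0. Conditioning on the first week:
t(Critical) = 1 + 0.38·t(Critical) + 0.28·t(Mild)
t(Mild) = 1 + 0.3·t(Critical) + 0.3·t(Mild)
Solving: t(Critical) = 2.8000, t(Mild) = 2.6286.
Expected weeks from Mild to Severe: 2.6286.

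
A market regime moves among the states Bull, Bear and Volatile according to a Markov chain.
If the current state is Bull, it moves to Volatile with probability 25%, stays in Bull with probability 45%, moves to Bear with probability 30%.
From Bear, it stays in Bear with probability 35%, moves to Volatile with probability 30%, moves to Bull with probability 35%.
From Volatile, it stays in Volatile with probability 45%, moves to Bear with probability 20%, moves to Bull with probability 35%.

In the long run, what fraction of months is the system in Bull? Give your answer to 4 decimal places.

Let the stationary distribution be π with π = πP and π_1 + π_2 + π_3 = 1.
π_1 = 0.45·π_1 + 0.35·π_2 + 0.35·π_3
π_2 = 0.3·π_1 + 0.35·π_2 + 0.2·π_3
Solving with the normalization constraint gives π = (0.3889, 0.2810, 0.3301).
So the stationary probability of Bull is 0.3889.

0.3889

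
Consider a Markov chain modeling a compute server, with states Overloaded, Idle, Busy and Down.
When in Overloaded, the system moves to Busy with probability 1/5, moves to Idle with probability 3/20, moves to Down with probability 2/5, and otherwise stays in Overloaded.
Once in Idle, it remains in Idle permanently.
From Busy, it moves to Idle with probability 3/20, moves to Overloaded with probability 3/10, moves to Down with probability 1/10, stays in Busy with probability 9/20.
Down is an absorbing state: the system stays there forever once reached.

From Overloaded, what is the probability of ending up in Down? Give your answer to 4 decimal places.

0.6809

Let h(s) be the probability of absorption at Down starting from transient state s. Then h(Down) = 1 and h(Idle) = 0. By first-step analysis:
h(Overloaded) = 0.25·h(Overloaded) + 0.15·0 + 0.2·h(Busy) + 0.4·1
h(Busy) = 0.3·h(Overloaded) + 0.15·0 + 0.45·h(Busy) + 0.1·1
Solving: h(Overloaded) = 0.6809, h(Busy) = 0.5532.
Starting from Overloaded, the probability is 0.6809.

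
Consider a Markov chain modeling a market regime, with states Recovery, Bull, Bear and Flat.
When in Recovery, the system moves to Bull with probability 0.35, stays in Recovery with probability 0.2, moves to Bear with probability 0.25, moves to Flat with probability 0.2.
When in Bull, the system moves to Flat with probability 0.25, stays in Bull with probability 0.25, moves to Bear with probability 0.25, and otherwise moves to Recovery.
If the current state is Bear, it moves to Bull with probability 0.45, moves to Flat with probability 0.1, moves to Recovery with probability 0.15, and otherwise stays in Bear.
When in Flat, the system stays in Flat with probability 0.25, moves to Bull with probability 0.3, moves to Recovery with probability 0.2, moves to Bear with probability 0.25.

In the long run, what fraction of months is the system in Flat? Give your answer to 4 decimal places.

Let the stationary distribution be π with π = πP and π_1 + π_2 + π_3 + π_4 = 1.
π_1 = 0.2·π_1 + 0.25·π_2 + 0.15·π_3 + 0.2·π_4
π_2 = 0.35·π_1 + 0.25·π_2 + 0.45·π_3 + 0.3·π_4
π_3 = 0.25·π_1 + 0.25·π_2 + 0.3·π_3 + 0.25·π_4
Solving with the normalization constraint gives π = (0.2035, 0.3330, 0.2632, 0.2004).
So the stationary probability of Flat is 0.2004.

0.2004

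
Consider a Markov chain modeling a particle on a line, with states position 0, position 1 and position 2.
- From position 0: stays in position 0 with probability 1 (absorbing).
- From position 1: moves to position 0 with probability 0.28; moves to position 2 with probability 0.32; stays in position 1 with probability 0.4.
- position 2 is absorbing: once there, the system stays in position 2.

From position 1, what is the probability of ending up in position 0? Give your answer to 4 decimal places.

0.4667

Let h(s) be the probability of absorption at position 0 starting from transient state s. Then h(position 0) = 1 and h(position 2) = 0. By first-step analysis:
h(position 1) = 0.28·1 + 0.4·h(position 1) + 0.32·0
Solving: h(position 1) = 0.4667.
Starting from position 1, the probability is 0.4667.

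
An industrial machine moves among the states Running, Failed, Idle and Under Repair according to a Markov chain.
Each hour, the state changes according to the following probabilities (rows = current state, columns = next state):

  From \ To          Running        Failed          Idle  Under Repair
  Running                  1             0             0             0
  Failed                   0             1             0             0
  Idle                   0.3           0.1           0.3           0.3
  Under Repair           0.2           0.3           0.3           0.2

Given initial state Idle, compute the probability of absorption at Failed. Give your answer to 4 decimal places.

0.3617

Let h(s) be the probability of absorption at Failed starting from transient state s. Then h(Failed) = 1 and h(Running) = 0. By first-step analysis:
h(Idle) = 0.3·0 + 0.1·1 + 0.3·h(Idle) + 0.3·h(Under Repair)
h(Under Repair) = 0.2·0 + 0.3·1 + 0.3·h(Idle) + 0.2·h(Under Repair)
Solving: h(Idle) = 0.3617, h(Under Repair) = 0.5106.
Starting from Idle, the probability is 0.3617.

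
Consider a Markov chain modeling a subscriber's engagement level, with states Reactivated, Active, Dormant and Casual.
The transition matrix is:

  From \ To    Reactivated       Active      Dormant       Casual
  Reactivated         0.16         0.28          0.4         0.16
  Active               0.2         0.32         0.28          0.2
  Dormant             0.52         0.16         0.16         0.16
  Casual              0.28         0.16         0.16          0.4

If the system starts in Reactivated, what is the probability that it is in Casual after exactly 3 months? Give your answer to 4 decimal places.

0.2193

Propagate the distribution vector 3 months from Reactivated.
After 0 months: (1.0000, 0.0000, 0.0000, 0.0000)
After 1 month: (0.1600, 0.2800, 0.4000, 0.1600)
After 2 months: (0.3344, 0.2240, 0.2320, 0.2096)
After 3 months: (0.2776, 0.2360, 0.2671, 0.2193)
P(in Casual after 3 months) = 0.2193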